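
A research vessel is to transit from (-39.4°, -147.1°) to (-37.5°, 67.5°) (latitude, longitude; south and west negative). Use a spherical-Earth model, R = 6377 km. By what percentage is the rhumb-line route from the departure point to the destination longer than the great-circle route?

17.7%

Great circle: σ = 1.6893 rad → d_gc = Rσ = 10772.7 km
Rhumb: Δφ = +0.0332, Δλ = -2.5377, Δψ = +0.0423, q = Δφ/Δψ = 0.7831 → d_rh = R√(Δφ²+q²Δλ²) = 12674.2 km
Excess = (12674.2 − 10772.7) / 10772.7 = 1901.5 / 10772.7 = 17.651% ≈ 17.7%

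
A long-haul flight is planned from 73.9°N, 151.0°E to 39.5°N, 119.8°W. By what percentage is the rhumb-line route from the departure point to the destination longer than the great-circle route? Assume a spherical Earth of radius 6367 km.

7.9%

Great circle: σ = 0.9095 rad → d_gc = Rσ = 5791.0 km
Rhumb: Δφ = -0.6004, Δλ = +1.5568, Δψ = -1.2044, q = Δφ/Δψ = 0.4985 → d_rh = R√(Δφ²+q²Δλ²) = 6247.4 km
Excess = (6247.4 − 5791.0) / 5791.0 = 456.4 / 5791.0 = 7.88% ≈ 7.9%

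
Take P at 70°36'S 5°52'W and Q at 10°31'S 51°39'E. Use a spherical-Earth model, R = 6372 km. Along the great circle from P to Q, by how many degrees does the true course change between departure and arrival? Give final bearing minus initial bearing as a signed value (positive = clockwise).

Initial bearing θ₁ = atan2(sin Δλ cos φ₂, cos φ₁ sin φ₂ − sin φ₁ cos φ₂ cos Δλ) = 62.19°
Final bearing θ₂ = (initial bearing from the destination back to the start) + 180° = 17.39°
Δθ = θ₂ − θ₁ = -44.8°

-44.8°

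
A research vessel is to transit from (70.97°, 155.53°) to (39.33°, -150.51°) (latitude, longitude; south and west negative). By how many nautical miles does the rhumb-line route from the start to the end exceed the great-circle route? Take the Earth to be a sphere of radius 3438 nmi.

Great circle: cos σ = sin φ₁ sin φ₂ + cos φ₁ cos φ₂ cos Δλ,  σ = 0.7264 rad → d_gc = 2497.5 nmi
Rhumb line: Δψ = -1.0384, q = Δφ/Δψ = 0.5318, d_rh = R√(Δφ²+q²Δλ²) = 2563.1 nmi
Excess = 2563.1 − 2497.5 = 65.6 ≈ 66 nmi

66 nmi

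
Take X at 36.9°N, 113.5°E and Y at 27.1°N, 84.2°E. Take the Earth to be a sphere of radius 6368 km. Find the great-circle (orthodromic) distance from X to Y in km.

2954 km

Haversine: a = sin²(Δφ/2)+cos φ₁ cos φ₂ sin²(Δλ/2) = 0.05283;  σ = 2·atan2(√a,√(1−a))
σ = 26.577° → d = Rσ = 6368·0.46385 = 2954 km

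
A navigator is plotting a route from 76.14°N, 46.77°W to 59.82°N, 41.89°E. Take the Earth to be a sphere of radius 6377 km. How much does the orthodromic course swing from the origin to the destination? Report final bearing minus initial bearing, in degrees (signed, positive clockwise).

+84.9°

At departure: θ₁ = atan2(sin Δλ cos φ₂, cos φ₁ sin φ₂ − sin φ₁ cos φ₂ cos Δλ) = 68.73°
At arrival: θ₂ = atan2(sin Δλ cos φ₁, −cos φ₂ sin φ₁ + sin φ₂ cos φ₁ cos Δλ) = 153.64°
Δθ = θ₂ − θ₁ = +84.9°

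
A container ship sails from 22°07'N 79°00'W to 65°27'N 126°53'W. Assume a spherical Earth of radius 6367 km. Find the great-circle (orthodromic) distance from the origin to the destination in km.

cos σ = sin φ₁ sin φ₂ + cos φ₁ cos φ₂ cos Δλ
      = sin(22.12°)sin(65.45°) + cos(22.12°)cos(65.45°)cos(-47.88°) = 0.6006
σ = 53.087° → d = Rσ = 6367·0.92655 = 5899 km

5899 km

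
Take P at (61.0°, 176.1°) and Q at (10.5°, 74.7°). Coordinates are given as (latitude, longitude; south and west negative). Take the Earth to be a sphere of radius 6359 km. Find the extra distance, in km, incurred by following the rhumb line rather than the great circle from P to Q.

600 km

Great circle: cos σ = sin φ₁ sin φ₂ + cos φ₁ cos φ₂ cos Δλ,  σ = 1.5056 rad → d_gc = 9574.01 km
Rhumb line: Δψ = -1.1681, q = Δφ/Δψ = 0.7545, d_rh = R√(Δφ²+q²Δλ²) = 10174.50 km
Excess = 10174.50 − 9574.01 = 600.49 ≈ 600 km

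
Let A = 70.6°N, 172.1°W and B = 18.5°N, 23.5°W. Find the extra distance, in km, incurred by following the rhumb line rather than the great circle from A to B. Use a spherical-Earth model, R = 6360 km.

Great circle: cos σ = sin φ₁ sin φ₂ + cos φ₁ cos φ₂ cos Δλ,  σ = 1.5404 rad → d_gc = 9796.7 km
Rhumb line: Δψ = -1.4378, q = Δφ/Δψ = 0.6324, d_rh = R√(Δφ²+q²Δλ²) = 11927.6 km
Excess = 11927.6 − 9796.7 = 2130.9 ≈ 2131 km

2131 km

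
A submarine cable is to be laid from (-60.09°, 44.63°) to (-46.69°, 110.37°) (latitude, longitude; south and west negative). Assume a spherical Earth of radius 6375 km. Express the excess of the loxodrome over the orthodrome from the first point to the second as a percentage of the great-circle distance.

3.8%

Great circle: σ = 0.6900 rad → d_gc = Rσ = 4398.5 km
Rhumb: Δφ = +0.2339, Δλ = +1.1474, Δψ = +0.3964, q = Δφ/Δψ = 0.5900 → d_rh = R√(Δφ²+q²Δλ²) = 4566.0 km
Excess = (4566.0 − 4398.5) / 4398.5 = 167.5 / 4398.5 = 3.81% ≈ 3.8%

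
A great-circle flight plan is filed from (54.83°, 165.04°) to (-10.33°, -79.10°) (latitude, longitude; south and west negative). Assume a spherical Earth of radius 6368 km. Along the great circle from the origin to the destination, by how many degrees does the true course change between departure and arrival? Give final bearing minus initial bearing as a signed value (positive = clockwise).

+71.3°

Initial bearing θ₁ = atan2(sin Δλ cos φ₂, cos φ₁ sin φ₂ − sin φ₁ cos φ₂ cos Δλ) = 74.38°
Final bearing θ₂ = (initial bearing from the destination back to the start) + 180° = 145.68°
Δθ = θ₂ − θ₁ = +71.3°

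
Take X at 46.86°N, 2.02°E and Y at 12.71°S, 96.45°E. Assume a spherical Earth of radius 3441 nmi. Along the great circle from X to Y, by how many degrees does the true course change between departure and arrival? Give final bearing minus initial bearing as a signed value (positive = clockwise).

At departure: θ₁ = atan2(sin Δλ cos φ₂, cos φ₁ sin φ₂ − sin φ₁ cos φ₂ cos Δλ) = 95.61°
At arrival: θ₂ = atan2(sin Δλ cos φ₁, −cos φ₂ sin φ₁ + sin φ₂ cos φ₁ cos Δλ) = 135.76°
Δθ = θ₂ − θ₁ = +40.2°

+40.2°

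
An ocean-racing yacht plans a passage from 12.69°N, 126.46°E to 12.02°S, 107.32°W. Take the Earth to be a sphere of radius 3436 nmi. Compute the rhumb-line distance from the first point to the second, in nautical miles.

7655 nmi

Δψ = ln[tan(π/4+φ₂/2)/tan(π/4+φ₁/2)] = -0.4347;  Δφ = -0.4313 rad,  Δλ = +2.2030 rad
q = Δφ/Δψ = 0.9922
d = R·√(Δφ² + q²Δλ²) = 3436·2.22792 = 7655 nmi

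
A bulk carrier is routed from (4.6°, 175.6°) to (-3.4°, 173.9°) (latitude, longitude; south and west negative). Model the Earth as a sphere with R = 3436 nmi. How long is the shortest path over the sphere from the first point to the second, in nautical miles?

490 nmi

cos σ = sin φ₁ sin φ₂ + cos φ₁ cos φ₂ cos Δλ
      = sin(4.60°)sin(-3.40°) + cos(4.60°)cos(-3.40°)cos(-1.70°) = 0.9898
σ = 8.178° → d = Rσ = 3436·0.14274 = 490 nmi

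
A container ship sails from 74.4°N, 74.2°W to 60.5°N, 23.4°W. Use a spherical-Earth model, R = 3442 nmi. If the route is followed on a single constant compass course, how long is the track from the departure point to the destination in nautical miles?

1408 nmi

Δψ = ln[tan(π/4+φ₂/2)/tan(π/4+φ₁/2)] = -0.6534;  Δφ = -0.2426 rad,  Δλ = +0.8866 rad
q = Δφ/Δψ = 0.3713
d = R·√(Δφ² + q²Δλ²) = 3442·0.40895 = 1408 nmi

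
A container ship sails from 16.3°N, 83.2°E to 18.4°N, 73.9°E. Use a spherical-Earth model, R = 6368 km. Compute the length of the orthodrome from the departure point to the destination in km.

1014 km

cos σ = sin φ₁ sin φ₂ + cos φ₁ cos φ₂ cos Δλ
      = sin(16.30°)sin(18.40°) + cos(16.30°)cos(18.40°)cos(-9.30°) = 0.9874
σ = 9.120° → d = Rσ = 6368·0.15918 = 1014 km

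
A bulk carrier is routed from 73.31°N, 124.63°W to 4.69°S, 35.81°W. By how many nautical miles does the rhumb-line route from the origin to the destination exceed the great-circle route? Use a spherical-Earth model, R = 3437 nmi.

Great circle: cos σ = sin φ₁ sin φ₂ + cos φ₁ cos φ₂ cos Δλ,  σ = 1.6433 rad → d_gc = 5648.0 nmi
Rhumb line: Δψ = -2.0014, q = Δφ/Δψ = 0.6802, d_rh = R√(Δφ²+q²Δλ²) = 5918.4 nmi
Excess = 5918.4 − 5648.0 = 270.4 ≈ 270 nmi

270 nmi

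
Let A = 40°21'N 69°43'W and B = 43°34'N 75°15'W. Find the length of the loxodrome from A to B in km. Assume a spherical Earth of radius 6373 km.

581 km

Rhumb course C = atan2(Δλ, Δψ) with Δψ = ln[tan(π/4+φ₂/2)/tan(π/4+φ₁/2)] = +0.0755, Δλ = -0.0966 → C = 308.03°
d = R·|Δφ| / |cos C| = 6373·0.05614 / 0.61601 = 581 km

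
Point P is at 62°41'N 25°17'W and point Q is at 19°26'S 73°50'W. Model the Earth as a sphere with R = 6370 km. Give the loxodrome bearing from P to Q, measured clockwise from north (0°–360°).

205.7°

Meridional parts: M(φ₁)=+1.4147, M(φ₂)=-0.3459 → ΔM = -1.7606;  Δλ = -0.8474 rad
tan C = Δλ / ΔM = +0.4813 → C = 205.70°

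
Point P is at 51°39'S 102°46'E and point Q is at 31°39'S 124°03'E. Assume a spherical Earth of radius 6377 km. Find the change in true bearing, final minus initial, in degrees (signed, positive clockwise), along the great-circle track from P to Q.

At departure: θ₁ = atan2(sin Δλ cos φ₂, cos φ₁ sin φ₂ − sin φ₁ cos φ₂ cos Δλ) = 46.18°
At arrival: θ₂ = atan2(sin Δλ cos φ₁, −cos φ₂ sin φ₁ + sin φ₂ cos φ₁ cos Δλ) = 31.73°
Δθ = θ₂ − θ₁ = -14.5°

-14.5°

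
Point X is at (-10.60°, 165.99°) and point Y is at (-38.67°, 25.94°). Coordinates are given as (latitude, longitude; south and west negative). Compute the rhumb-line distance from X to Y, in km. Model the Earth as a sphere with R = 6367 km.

14288 km

Rhumb course C = atan2(Δλ, Δψ) with Δψ = ln[tan(π/4+φ₂/2)/tan(π/4+φ₁/2)] = -0.5468, Δλ = -2.4443 → C = 257.39°
d = R·|Δφ| / |cos C| = 6367·0.48991 / 0.21832 = 14288 km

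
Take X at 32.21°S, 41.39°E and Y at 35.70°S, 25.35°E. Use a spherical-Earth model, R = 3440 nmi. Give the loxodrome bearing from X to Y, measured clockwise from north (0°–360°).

Δψ = ln[tan(π/4+φ₂/2)/tan(π/4+φ₁/2)] = -0.0735
Δλ = -0.2800 rad (taken the short way round)
course = atan2(Δλ, Δψ) = 255.30°

255.3°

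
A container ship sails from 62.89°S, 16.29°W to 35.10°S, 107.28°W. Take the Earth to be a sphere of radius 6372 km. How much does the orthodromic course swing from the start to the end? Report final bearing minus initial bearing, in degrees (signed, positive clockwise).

+76.7°

At departure: θ₁ = atan2(sin Δλ cos φ₂, cos φ₁ sin φ₂ − sin φ₁ cos φ₂ cos Δλ) = 251.44°
At arrival: θ₂ = atan2(sin Δλ cos φ₁, −cos φ₂ sin φ₁ + sin φ₂ cos φ₁ cos Δλ) = 328.13°
Δθ = θ₂ − θ₁ = +76.7°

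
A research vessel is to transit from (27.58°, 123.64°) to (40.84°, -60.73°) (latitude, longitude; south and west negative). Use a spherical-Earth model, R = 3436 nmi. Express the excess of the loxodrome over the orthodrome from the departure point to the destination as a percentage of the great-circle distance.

Great circle: σ = 1.9453 rad → d_gc = Rσ = 6684.2 nmi
Rhumb: Δφ = +0.2314, Δλ = +3.0653, Δψ = +0.2811, q = Δφ/Δψ = 0.8234 → d_rh = R√(Δφ²+q²Δλ²) = 8709.0 nmi
Excess = (8709.0 − 6684.2) / 6684.2 = 2024.8 / 6684.2 = 30.29% ≈ 30.3%

30.3%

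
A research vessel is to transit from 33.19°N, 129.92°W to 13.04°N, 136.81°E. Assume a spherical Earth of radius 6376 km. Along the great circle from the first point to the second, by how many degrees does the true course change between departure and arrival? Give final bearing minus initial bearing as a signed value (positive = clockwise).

Initial bearing θ₁ = atan2(sin Δλ cos φ₂, cos φ₁ sin φ₂ − sin φ₁ cos φ₂ cos Δλ) = 282.70°
Final bearing θ₂ = (initial bearing from the destination back to the start) + 180° = 236.93°
Δθ = θ₂ − θ₁ = -45.8°

-45.8°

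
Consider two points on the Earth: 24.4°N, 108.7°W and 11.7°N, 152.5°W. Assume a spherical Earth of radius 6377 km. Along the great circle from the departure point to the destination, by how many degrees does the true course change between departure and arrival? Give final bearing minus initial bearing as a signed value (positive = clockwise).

-14.3°

Initial bearing θ₁ = atan2(sin Δλ cos φ₂, cos φ₁ sin φ₂ − sin φ₁ cos φ₂ cos Δλ) = 261.00°
Final bearing θ₂ = (initial bearing from the destination back to the start) + 180° = 246.72°
Δθ = θ₂ − θ₁ = -14.3°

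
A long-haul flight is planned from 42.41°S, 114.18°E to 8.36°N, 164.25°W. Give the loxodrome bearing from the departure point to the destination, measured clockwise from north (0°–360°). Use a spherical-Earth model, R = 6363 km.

Meridional parts: M(φ₁)=-0.8188, M(φ₂)=+0.1464 → ΔM = +0.9653;  Δλ = +1.4237 rad
tan C = Δλ / ΔM = +1.4749 → C = 55.86°

55.9°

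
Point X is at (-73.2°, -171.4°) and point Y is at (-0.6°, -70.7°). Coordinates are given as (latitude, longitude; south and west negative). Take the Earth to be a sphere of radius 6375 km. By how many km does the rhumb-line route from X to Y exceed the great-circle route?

706 km

Great circle: cos σ = sin φ₁ sin φ₂ + cos φ₁ cos φ₂ cos Δλ,  σ = 1.6144 rad → d_gc = 10292.1 km
Rhumb line: Δψ = +1.9023, q = Δφ/Δψ = 0.6661, d_rh = R√(Δφ²+q²Δλ²) = 10997.7 km
Excess = 10997.7 − 10292.1 = 705.6 ≈ 706 km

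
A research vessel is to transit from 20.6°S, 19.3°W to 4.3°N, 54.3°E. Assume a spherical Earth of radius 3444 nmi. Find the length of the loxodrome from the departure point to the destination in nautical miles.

Δψ = ln[tan(π/4+φ₂/2)/tan(π/4+φ₁/2)] = +0.4427;  Δφ = +0.4346 rad,  Δλ = +1.2846 rad
q = Δφ/Δψ = 0.9818
d = R·√(Δφ² + q²Δλ²) = 3444·1.33390 = 4594 nmi

4594 nmi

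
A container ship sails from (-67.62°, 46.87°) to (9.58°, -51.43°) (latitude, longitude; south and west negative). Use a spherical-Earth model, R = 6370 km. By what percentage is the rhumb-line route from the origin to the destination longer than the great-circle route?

4.9%

Great circle: σ = 1.7804 rad → d_gc = Rσ = 11341.2 km
Rhumb: Δφ = +1.3474, Δλ = -1.7157, Δψ = +1.7884, q = Δφ/Δψ = 0.7534 → d_rh = R√(Δφ²+q²Δλ²) = 11893.9 km
Excess = (11893.9 − 11341.2) / 11341.2 = 552.7 / 11341.2 = 4.87% ≈ 4.9%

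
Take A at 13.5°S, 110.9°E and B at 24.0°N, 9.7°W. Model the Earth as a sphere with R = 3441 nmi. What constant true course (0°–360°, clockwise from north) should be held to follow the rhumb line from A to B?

Δψ = ln[tan(π/4+φ₂/2)/tan(π/4+φ₁/2)] = +0.6695
Δλ = -2.1049 rad (taken the short way round)
course = atan2(Δλ, Δψ) = 287.65°

287.6°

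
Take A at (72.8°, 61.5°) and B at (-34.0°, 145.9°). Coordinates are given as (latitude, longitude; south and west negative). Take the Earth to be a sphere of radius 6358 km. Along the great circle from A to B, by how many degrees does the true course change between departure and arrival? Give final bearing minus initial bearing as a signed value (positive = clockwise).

At departure: θ₁ = atan2(sin Δλ cos φ₂, cos φ₁ sin φ₂ − sin φ₁ cos φ₂ cos Δλ) = 106.39°
At arrival: θ₂ = atan2(sin Δλ cos φ₁, −cos φ₂ sin φ₁ + sin φ₂ cos φ₁ cos Δλ) = 159.99°
Δθ = θ₂ − θ₁ = +53.6°

+53.6°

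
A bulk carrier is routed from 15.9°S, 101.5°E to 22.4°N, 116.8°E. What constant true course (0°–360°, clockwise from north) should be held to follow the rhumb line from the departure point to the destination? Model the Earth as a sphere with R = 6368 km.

Meridional parts: M(φ₁)=-0.2811, M(φ₂)=+0.4013 → ΔM = +0.6825;  Δλ = +0.2670 rad
tan C = Δλ / ΔM = +0.3913 → C = 21.37°

21.4°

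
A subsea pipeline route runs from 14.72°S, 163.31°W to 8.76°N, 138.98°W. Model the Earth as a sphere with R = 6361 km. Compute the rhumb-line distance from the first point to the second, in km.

Rhumb course C = atan2(Δλ, Δψ) with Δψ = ln[tan(π/4+φ₂/2)/tan(π/4+φ₁/2)] = +0.4133, Δλ = +0.4246 → C = 45.78°
d = R·|Δφ| / |cos C| = 6361·0.40980 / 0.69745 = 3738 km

3738 km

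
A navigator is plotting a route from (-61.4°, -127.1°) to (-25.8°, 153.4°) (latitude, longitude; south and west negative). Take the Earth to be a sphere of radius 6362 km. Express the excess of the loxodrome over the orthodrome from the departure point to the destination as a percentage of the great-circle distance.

4.5%

Great circle: σ = 1.0921 rad → d_gc = Rσ = 6947.6 km
Rhumb: Δφ = +0.6213, Δλ = -1.3875, Δψ = +0.9006, q = Δφ/Δψ = 0.6899 → d_rh = R√(Δφ²+q²Δλ²) = 7260.8 km
Excess = (7260.8 − 6947.6) / 6947.6 = 313.2 / 6947.6 = 4.51% ≈ 4.5%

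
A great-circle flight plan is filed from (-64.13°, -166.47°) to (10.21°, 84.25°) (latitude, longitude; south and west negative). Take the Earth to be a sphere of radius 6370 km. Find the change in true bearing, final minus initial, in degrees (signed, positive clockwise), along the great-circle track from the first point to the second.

+77.4°

At departure: θ₁ = atan2(sin Δλ cos φ₂, cos φ₁ sin φ₂ − sin φ₁ cos φ₂ cos Δλ) = 256.97°
At arrival: θ₂ = atan2(sin Δλ cos φ₁, −cos φ₂ sin φ₁ + sin φ₂ cos φ₁ cos Δλ) = 334.41°
Δθ = θ₂ − θ₁ = +77.4°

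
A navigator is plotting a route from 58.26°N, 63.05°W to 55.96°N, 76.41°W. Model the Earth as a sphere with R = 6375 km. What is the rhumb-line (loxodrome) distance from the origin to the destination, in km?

847 km

Rhumb course C = atan2(Δλ, Δψ) with Δψ = ln[tan(π/4+φ₂/2)/tan(π/4+φ₁/2)] = -0.0740, Δλ = -0.2332 → C = 252.40°
d = R·|Δφ| / |cos C| = 6375·0.04014 / 0.30231 = 847 km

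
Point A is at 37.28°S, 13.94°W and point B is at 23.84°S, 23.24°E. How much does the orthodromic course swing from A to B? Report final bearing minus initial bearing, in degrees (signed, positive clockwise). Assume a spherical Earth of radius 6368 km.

-19.5°

Initial bearing θ₁ = atan2(sin Δλ cos φ₂, cos φ₁ sin φ₂ − sin φ₁ cos φ₂ cos Δλ) = 77.77°
Final bearing θ₂ = (initial bearing from the destination back to the start) + 180° = 58.23°
Δθ = θ₂ − θ₁ = -19.5°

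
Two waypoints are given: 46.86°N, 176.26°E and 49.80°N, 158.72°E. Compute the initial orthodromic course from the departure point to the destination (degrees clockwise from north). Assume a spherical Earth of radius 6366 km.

290.6°

θ = atan2( sin Δλ·cos φ₂ ,  cos φ₁ sin φ₂ − sin φ₁ cos φ₂ cos Δλ )
  = atan2(-0.1945, +0.0732) = 290.62°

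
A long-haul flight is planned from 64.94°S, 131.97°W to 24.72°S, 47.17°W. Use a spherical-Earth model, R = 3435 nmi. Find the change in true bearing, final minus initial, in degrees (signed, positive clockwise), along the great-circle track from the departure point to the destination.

Initial bearing θ₁ = atan2(sin Δλ cos φ₂, cos φ₁ sin φ₂ − sin φ₁ cos φ₂ cos Δλ) = 96.47°
Final bearing θ₂ = (initial bearing from the destination back to the start) + 180° = 27.60°
Δθ = θ₂ − θ₁ = -68.9°

-68.9°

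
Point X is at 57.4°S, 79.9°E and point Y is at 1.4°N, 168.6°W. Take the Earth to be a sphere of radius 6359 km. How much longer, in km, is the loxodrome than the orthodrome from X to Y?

662 km

Great circle: cos σ = sin φ₁ sin φ₂ + cos φ₁ cos φ₂ cos Δλ,  σ = 1.7905 rad → d_gc = 11386.1 km
Rhumb line: Δψ = +1.2540, q = Δφ/Δψ = 0.8184, d_rh = R√(Δφ²+q²Δλ²) = 12047.9 km
Excess = 12047.9 − 11386.1 = 661.8 ≈ 662 km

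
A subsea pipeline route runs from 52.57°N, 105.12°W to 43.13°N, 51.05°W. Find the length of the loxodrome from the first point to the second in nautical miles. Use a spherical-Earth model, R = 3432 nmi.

2238 nmi

Rhumb course C = atan2(Δλ, Δψ) with Δψ = ln[tan(π/4+φ₂/2)/tan(π/4+φ₁/2)] = -0.2465, Δλ = +0.9437 → C = 104.64°
d = R·|Δφ| / |cos C| = 3432·0.16476 / 0.25271 = 2238 nmi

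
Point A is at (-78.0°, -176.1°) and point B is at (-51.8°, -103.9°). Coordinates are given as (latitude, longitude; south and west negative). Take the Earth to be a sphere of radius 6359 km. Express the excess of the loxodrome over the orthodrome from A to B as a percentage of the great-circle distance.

Great circle: σ = 0.6301 rad → d_gc = Rσ = 4006.6 km
Rhumb: Δφ = +0.4573, Δλ = +1.2601, Δψ = +1.1923, q = Δφ/Δψ = 0.3835 → d_rh = R√(Δφ²+q²Δλ²) = 4230.9 km
Excess = (4230.9 − 4006.6) / 4006.6 = 224.3 / 4006.6 = 5.60% ≈ 5.6%

5.6%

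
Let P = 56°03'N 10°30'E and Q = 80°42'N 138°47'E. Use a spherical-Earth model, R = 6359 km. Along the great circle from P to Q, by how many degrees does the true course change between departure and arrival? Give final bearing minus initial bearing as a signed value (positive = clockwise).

+126.0°

At departure: θ₁ = atan2(sin Δλ cos φ₂, cos φ₁ sin φ₂ − sin φ₁ cos φ₂ cos Δλ) = 11.31°
At arrival: θ₂ = atan2(sin Δλ cos φ₁, −cos φ₂ sin φ₁ + sin φ₂ cos φ₁ cos Δλ) = 137.33°
Δθ = θ₂ − θ₁ = +126.0°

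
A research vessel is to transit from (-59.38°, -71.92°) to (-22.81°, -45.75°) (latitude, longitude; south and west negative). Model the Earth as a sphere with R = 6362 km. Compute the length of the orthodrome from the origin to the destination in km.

cos σ = sin φ₁ sin φ₂ + cos φ₁ cos φ₂ cos Δλ
      = sin(-59.38°)sin(-22.81°) + cos(-59.38°)cos(-22.81°)cos(26.17°) = 0.7550
σ = 40.975° → d = Rσ = 6362·0.71514 = 4550 km

4550 km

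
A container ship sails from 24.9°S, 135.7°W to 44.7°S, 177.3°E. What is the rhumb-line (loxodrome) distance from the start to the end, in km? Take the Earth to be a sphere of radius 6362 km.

Δψ = ln[tan(π/4+φ₂/2)/tan(π/4+φ₁/2)] = -0.4250;  Δφ = -0.3456 rad,  Δλ = -0.8203 rad
q = Δφ/Δψ = 0.8130
d = R·√(Δφ² + q²Δλ²) = 6362·0.75116 = 4779 km

4779 km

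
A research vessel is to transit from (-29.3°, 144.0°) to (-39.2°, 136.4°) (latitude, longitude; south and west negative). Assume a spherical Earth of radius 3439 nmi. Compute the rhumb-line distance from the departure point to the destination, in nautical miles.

Rhumb course C = atan2(Δλ, Δψ) with Δψ = ln[tan(π/4+φ₂/2)/tan(π/4+φ₁/2)] = -0.2095, Δλ = -0.1326 → C = 212.34°
d = R·|Δφ| / |cos C| = 3439·0.17279 / 0.84494 = 703 nmi

703 nmi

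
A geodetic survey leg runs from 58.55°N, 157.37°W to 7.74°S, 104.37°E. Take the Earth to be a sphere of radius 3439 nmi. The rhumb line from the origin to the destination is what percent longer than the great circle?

Great circle: σ = 1.7611 rad → d_gc = Rσ = 6056.5 nmi
Rhumb: Δφ = -1.1570, Δλ = -1.7150, Δψ = -1.4029, q = Δφ/Δψ = 0.8247 → d_rh = R√(Δφ²+q²Δλ²) = 6284.0 nmi
Excess = (6284.0 − 6056.5) / 6056.5 = 227.5 / 6056.5 = 3.76% ≈ 3.8%

3.8%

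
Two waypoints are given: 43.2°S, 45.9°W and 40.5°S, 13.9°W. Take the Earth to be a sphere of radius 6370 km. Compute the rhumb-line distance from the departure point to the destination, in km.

Rhumb course C = atan2(Δλ, Δψ) with Δψ = ln[tan(π/4+φ₂/2)/tan(π/4+φ₁/2)] = +0.0633, Δλ = +0.5585 → C = 83.54°
d = R·|Δφ| / |cos C| = 6370·0.04712 / 0.11258 = 2666 km

2666 km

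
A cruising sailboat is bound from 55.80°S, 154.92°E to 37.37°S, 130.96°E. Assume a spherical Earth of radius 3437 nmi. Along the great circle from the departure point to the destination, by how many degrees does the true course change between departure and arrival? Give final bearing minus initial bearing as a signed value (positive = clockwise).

Initial bearing θ₁ = atan2(sin Δλ cos φ₂, cos φ₁ sin φ₂ − sin φ₁ cos φ₂ cos Δλ) = 308.80°
Final bearing θ₂ = (initial bearing from the destination back to the start) + 180° = 326.55°
Δθ = θ₂ − θ₁ = +17.8°

+17.8°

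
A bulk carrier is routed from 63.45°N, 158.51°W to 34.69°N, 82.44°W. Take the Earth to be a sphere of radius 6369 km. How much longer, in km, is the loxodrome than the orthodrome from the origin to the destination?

281 km

Great circle: cos σ = sin φ₁ sin φ₂ + cos φ₁ cos φ₂ cos Δλ,  σ = 0.9303 rad → d_gc = 5925.1 km
Rhumb line: Δψ = -0.7980, q = Δφ/Δψ = 0.6290, d_rh = R√(Δφ²+q²Δλ²) = 6205.9 km
Excess = 6205.9 − 5925.1 = 280.8 ≈ 281 km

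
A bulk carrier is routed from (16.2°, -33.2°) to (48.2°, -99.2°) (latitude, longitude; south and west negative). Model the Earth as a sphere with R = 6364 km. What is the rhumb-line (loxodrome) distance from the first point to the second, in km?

Δψ = ln[tan(π/4+φ₂/2)/tan(π/4+φ₁/2)] = +0.6761;  Δφ = +0.5585 rad,  Δλ = -1.1519 rad
q = Δφ/Δψ = 0.8261
d = R·√(Δφ² + q²Δλ²) = 6364·1.10335 = 7022 km

7022 km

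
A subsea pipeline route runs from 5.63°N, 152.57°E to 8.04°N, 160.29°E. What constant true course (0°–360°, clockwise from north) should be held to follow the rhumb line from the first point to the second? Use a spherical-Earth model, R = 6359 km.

72.5°

Meridional parts: M(φ₁)=+0.0984, M(φ₂)=+0.1408 → ΔM = +0.0424;  Δλ = +0.1347 rad
tan C = Δλ / ΔM = +3.1803 → C = 72.55°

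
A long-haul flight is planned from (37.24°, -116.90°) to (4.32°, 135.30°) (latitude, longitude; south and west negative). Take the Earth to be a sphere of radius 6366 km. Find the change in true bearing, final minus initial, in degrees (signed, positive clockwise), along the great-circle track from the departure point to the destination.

-53.8°

Initial bearing θ₁ = atan2(sin Δλ cos φ₂, cos φ₁ sin φ₂ − sin φ₁ cos φ₂ cos Δλ) = 284.44°
Final bearing θ₂ = (initial bearing from the destination back to the start) + 180° = 230.64°
Δθ = θ₂ − θ₁ = -53.8°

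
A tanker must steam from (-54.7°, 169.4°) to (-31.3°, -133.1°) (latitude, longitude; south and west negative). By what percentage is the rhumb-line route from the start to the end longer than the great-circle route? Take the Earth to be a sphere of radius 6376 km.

Great circle: σ = 0.8103 rad → d_gc = Rσ = 5166.4 km
Rhumb: Δφ = +0.4084, Δλ = +1.0036, Δψ = +0.5695, q = Δφ/Δψ = 0.7172 → d_rh = R√(Δφ²+q²Δλ²) = 5276.4 km
Excess = (5276.4 − 5166.4) / 5166.4 = 110.0 / 5166.4 = 2.13% ≈ 2.1%

2.1%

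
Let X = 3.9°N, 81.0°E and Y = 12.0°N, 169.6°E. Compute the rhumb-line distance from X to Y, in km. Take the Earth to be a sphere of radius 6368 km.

Rhumb course C = atan2(Δλ, Δψ) with Δψ = ln[tan(π/4+φ₂/2)/tan(π/4+φ₁/2)] = +0.1429, Δλ = +1.5464 → C = 84.72°
d = R·|Δφ| / |cos C| = 6368·0.14137 / 0.09200 = 9786 km

9786 km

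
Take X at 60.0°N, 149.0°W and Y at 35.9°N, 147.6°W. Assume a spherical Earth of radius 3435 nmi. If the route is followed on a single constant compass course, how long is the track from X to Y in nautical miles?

Δψ = ln[tan(π/4+φ₂/2)/tan(π/4+φ₁/2)] = -0.6448;  Δφ = -0.4206 rad,  Δλ = +0.0244 rad
q = Δφ/Δψ = 0.6523
d = R·√(Δφ² + q²Δλ²) = 3435·0.42093 = 1446 nmi

1446 nmi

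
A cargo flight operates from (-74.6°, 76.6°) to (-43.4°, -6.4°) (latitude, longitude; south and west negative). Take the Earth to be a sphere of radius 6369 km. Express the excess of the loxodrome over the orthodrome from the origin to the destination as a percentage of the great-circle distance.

7.0%

Great circle: σ = 0.8149 rad → d_gc = Rσ = 5190.2 km
Rhumb: Δφ = +0.5445, Δλ = -1.4486, Δψ = +1.1585, q = Δφ/Δψ = 0.4700 → d_rh = R√(Δφ²+q²Δλ²) = 5552.9 km
Excess = (5552.9 − 5190.2) / 5190.2 = 362.7 / 5190.2 = 6.99% ≈ 7.0%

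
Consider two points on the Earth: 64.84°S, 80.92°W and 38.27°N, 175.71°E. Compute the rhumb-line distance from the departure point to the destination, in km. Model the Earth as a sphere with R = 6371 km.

Δψ = ln[tan(π/4+φ₂/2)/tan(π/4+φ₁/2)] = +2.2238;  Δφ = +1.7996 rad,  Δλ = -1.8041 rad
q = Δφ/Δψ = 0.8092
d = R·√(Δφ² + q²Δλ²) = 6371·2.31735 = 14764 km

14764 km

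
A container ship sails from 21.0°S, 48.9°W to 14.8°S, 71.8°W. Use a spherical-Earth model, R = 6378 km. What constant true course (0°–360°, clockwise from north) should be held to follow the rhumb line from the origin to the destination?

285.9°

Meridional parts: M(φ₁)=-0.3750, M(φ₂)=-0.2612 → ΔM = +0.1138;  Δλ = -0.3997 rad
tan C = Δλ / ΔM = -3.5127 → C = 285.89°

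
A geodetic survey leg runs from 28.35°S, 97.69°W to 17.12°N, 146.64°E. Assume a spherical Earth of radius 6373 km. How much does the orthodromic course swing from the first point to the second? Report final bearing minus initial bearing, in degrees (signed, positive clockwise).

+19.2°

Initial bearing θ₁ = atan2(sin Δλ cos φ₂, cos φ₁ sin φ₂ − sin φ₁ cos φ₂ cos Δλ) = 274.15°
Final bearing θ₂ = (initial bearing from the destination back to the start) + 180° = 293.30°
Δθ = θ₂ − θ₁ = +19.2°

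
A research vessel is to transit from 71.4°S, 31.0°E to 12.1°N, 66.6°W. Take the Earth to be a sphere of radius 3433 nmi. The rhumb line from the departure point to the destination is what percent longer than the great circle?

5.1%

Great circle: σ = 1.8131 rad → d_gc = Rσ = 6224.3 nmi
Rhumb: Δφ = +1.4573, Δλ = -1.7034, Δψ = +2.0221, q = Δφ/Δψ = 0.7207 → d_rh = R√(Δφ²+q²Δλ²) = 6541.7 nmi
Excess = (6541.7 − 6224.3) / 6224.3 = 317.4 / 6224.3 = 5.10% ≈ 5.1%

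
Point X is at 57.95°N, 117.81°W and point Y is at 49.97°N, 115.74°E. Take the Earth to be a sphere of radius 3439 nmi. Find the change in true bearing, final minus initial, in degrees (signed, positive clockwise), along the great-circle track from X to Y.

-116.2°

Initial bearing θ₁ = atan2(sin Δλ cos φ₂, cos φ₁ sin φ₂ − sin φ₁ cos φ₂ cos Δλ) = 324.68°
Final bearing θ₂ = (initial bearing from the destination back to the start) + 180° = 208.49°
Δθ = θ₂ − θ₁ = -116.2°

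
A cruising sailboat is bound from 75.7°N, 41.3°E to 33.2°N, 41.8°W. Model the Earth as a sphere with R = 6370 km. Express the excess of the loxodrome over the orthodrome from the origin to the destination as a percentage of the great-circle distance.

6.4%

Great circle: σ = 0.9819 rad → d_gc = Rσ = 6254.8 km
Rhumb: Δφ = -0.7418, Δλ = -1.4504, Δψ = -1.4610, q = Δφ/Δψ = 0.5077 → d_rh = R√(Δφ²+q²Δλ²) = 6657.9 km
Excess = (6657.9 − 6254.8) / 6254.8 = 403.1 / 6254.8 = 6.44% ≈ 6.4%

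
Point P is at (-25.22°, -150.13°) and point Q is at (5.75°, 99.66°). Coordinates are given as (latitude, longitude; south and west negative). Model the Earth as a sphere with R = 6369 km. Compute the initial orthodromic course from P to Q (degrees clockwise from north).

θ = atan2( sin Δλ·cos φ₂ ,  cos φ₁ sin φ₂ − sin φ₁ cos φ₂ cos Δλ )
  = atan2(-0.9337, -0.0558) = 266.58°

266.6°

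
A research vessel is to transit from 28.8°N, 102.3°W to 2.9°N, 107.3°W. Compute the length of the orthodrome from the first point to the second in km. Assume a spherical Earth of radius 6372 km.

Haversine: a = sin²(Δφ/2)+cos φ₁ cos φ₂ sin²(Δλ/2) = 0.05189;  σ = 2·atan2(√a,√(1−a))
σ = 26.333° → d = Rσ = 6372·0.45961 = 2929 km

2929 km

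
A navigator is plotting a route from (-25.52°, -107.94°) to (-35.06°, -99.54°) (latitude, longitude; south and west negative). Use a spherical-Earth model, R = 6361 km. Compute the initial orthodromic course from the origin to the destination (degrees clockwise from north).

144.8°

N = sin Δλ·cos φ₂ = +0.1196;  D = cos φ₁ sin φ₂ − sin φ₁ cos φ₂ cos Δλ = -0.1695
initial course = atan2(N, D) = 144.80°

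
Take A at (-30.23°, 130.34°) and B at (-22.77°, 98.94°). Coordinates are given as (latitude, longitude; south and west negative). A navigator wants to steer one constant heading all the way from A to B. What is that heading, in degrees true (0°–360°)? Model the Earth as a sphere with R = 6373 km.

Meridional parts: M(φ₁)=-0.5539, M(φ₂)=-0.4083 → ΔM = +0.1456;  Δλ = -0.5480 rad
tan C = Δλ / ΔM = -3.7629 → C = 284.88°

284.9°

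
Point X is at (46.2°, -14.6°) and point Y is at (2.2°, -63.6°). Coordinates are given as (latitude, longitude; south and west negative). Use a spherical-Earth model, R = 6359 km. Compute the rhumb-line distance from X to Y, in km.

Rhumb course C = atan2(Δλ, Δψ) with Δψ = ln[tan(π/4+φ₂/2)/tan(π/4+φ₁/2)] = -0.8729, Δλ = -0.8552 → C = 224.41°
d = R·|Δφ| / |cos C| = 6359·0.76794 / 0.71431 = 6836 km

6836 km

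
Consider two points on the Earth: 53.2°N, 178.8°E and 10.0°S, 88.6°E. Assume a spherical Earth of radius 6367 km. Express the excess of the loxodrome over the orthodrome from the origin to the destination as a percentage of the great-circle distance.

Great circle: σ = 1.7124 rad → d_gc = Rσ = 10902.7 km
Rhumb: Δφ = -1.1030, Δλ = -1.5743, Δψ = -1.2761, q = Δφ/Δψ = 0.8644 → d_rh = R√(Δφ²+q²Δλ²) = 11153.3 km
Excess = (11153.3 − 10902.7) / 10902.7 = 250.6 / 10902.7 = 2.30% ≈ 2.3%

2.3%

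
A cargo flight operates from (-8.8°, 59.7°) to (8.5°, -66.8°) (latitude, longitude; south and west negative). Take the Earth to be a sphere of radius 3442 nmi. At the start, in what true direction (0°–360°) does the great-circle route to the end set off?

274.0°

N = sin Δλ·cos φ₂ = -0.7950;  D = cos φ₁ sin φ₂ − sin φ₁ cos φ₂ cos Δλ = +0.0561
initial course = atan2(N, D) = 274.03°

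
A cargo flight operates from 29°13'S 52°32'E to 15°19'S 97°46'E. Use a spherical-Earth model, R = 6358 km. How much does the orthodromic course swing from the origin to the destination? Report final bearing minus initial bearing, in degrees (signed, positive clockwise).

-18.1°

Initial bearing θ₁ = atan2(sin Δλ cos φ₂, cos φ₁ sin φ₂ − sin φ₁ cos φ₂ cos Δλ) = 81.61°
Final bearing θ₂ = (initial bearing from the destination back to the start) + 180° = 63.54°
Δθ = θ₂ − θ₁ = -18.1°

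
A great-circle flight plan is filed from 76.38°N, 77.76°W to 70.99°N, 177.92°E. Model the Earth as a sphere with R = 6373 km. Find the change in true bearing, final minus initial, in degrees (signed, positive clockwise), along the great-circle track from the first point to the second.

Initial bearing θ₁ = atan2(sin Δλ cos φ₂, cos φ₁ sin φ₂ − sin φ₁ cos φ₂ cos Δλ) = 313.64°
Final bearing θ₂ = (initial bearing from the destination back to the start) + 180° = 211.55°
Δθ = θ₂ − θ₁ = -102.1°

-102.1°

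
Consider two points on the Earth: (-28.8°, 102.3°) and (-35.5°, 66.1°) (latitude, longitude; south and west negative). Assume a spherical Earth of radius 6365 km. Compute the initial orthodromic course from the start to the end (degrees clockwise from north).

248.2°

N = sin Δλ·cos φ₂ = -0.4808;  D = cos φ₁ sin φ₂ − sin φ₁ cos φ₂ cos Δλ = -0.1924
initial course = atan2(N, D) = 248.19°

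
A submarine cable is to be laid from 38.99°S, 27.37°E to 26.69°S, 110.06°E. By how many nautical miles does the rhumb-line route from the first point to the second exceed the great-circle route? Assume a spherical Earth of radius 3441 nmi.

Great circle: cos σ = sin φ₁ sin φ₂ + cos φ₁ cos φ₂ cos Δλ,  σ = 1.1907 rad → d_gc = 4097.4 nmi
Rhumb line: Δψ = +0.2564, q = Δφ/Δψ = 0.8372, d_rh = R√(Δφ²+q²Δλ²) = 4222.8 nmi
Excess = 4222.8 − 4097.4 = 125.4 ≈ 125 nmi

125 nmi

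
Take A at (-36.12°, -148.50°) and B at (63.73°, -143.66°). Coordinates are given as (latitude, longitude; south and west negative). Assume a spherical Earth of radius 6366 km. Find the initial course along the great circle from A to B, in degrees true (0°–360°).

N = sin Δλ·cos φ₂ = +0.0373;  D = cos φ₁ sin φ₂ − sin φ₁ cos φ₂ cos Δλ = +0.9843
initial course = atan2(N, D) = 2.17°

2.2°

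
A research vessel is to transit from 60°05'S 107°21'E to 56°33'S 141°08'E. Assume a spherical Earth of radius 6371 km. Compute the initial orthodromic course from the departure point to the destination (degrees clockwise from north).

θ = atan2( sin Δλ·cos φ₂ ,  cos φ₁ sin φ₂ − sin φ₁ cos φ₂ cos Δλ )
  = atan2(+0.3065, -0.0190) = 93.56°

93.6°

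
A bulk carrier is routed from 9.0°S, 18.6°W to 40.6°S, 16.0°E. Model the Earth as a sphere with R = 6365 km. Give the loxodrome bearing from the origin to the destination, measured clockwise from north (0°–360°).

Δψ = ln[tan(π/4+φ₂/2)/tan(π/4+φ₁/2)] = -0.6189
Δλ = +0.6039 rad (taken the short way round)
course = atan2(Δλ, Δψ) = 135.70°

135.7°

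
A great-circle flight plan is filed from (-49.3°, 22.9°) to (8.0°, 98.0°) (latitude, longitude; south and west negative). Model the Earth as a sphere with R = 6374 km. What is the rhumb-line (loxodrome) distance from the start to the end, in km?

Rhumb course C = atan2(Δλ, Δψ) with Δψ = ln[tan(π/4+φ₂/2)/tan(π/4+φ₁/2)] = +1.1319, Δλ = +1.3107 → C = 49.19°
d = R·|Δφ| / |cos C| = 6374·1.00007 / 0.65358 = 9753 km

9753 km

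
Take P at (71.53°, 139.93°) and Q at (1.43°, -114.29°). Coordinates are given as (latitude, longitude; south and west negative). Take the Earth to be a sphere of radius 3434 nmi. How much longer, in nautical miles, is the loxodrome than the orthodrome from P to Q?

Great circle: cos σ = sin φ₁ sin φ₂ + cos φ₁ cos φ₂ cos Δλ,  σ = 1.6333 rad → d_gc = 5608.7 nmi
Rhumb line: Δψ = -1.7916, q = Δφ/Δψ = 0.6829, d_rh = R√(Δφ²+q²Δλ²) = 6033.0 nmi
Excess = 6033.0 − 5608.7 = 424.3 ≈ 424 nmi

424 nmi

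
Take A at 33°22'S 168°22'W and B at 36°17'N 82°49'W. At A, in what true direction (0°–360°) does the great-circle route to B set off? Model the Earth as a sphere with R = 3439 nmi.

56.7°

θ = atan2( sin Δλ·cos φ₂ ,  cos φ₁ sin φ₂ − sin φ₁ cos φ₂ cos Δλ )
  = atan2(+0.8037, +0.5286) = 56.66°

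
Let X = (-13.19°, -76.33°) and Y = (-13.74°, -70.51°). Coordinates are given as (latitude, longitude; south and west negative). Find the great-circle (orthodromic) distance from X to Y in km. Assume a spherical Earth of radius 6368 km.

cos σ = sin φ₁ sin φ₂ + cos φ₁ cos φ₂ cos Δλ
      = sin(-13.19°)sin(-13.74°) + cos(-13.19°)cos(-13.74°)cos(5.82°) = 0.9951
σ = 5.687° → d = Rσ = 6368·0.09925 = 632 km

632 km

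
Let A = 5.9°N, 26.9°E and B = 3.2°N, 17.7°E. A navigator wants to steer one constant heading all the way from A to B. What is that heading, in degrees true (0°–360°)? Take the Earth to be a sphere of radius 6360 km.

253.6°

Δψ = ln[tan(π/4+φ₂/2)/tan(π/4+φ₁/2)] = -0.0473
Δλ = -0.1606 rad (taken the short way round)
course = atan2(Δλ, Δψ) = 253.59°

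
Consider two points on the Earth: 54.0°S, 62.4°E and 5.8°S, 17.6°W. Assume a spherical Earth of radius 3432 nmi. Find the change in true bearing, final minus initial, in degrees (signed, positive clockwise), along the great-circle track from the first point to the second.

At departure: θ₁ = atan2(sin Δλ cos φ₂, cos φ₁ sin φ₂ − sin φ₁ cos φ₂ cos Δλ) = 274.69°
At arrival: θ₂ = atan2(sin Δλ cos φ₁, −cos φ₂ sin φ₁ + sin φ₂ cos φ₁ cos Δλ) = 323.93°
Δθ = θ₂ − θ₁ = +49.2°

+49.2°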